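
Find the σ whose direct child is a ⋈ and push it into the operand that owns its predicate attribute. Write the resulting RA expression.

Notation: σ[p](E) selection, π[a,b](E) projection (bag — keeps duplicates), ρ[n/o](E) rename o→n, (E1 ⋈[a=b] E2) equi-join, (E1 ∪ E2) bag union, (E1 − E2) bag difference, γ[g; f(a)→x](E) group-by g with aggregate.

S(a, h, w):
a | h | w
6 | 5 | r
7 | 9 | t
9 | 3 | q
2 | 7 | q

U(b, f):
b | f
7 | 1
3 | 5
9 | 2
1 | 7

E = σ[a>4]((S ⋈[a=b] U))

σ filters on a, owned by the left side.
E' = (σ[a>4](S) ⋈[a=b] U)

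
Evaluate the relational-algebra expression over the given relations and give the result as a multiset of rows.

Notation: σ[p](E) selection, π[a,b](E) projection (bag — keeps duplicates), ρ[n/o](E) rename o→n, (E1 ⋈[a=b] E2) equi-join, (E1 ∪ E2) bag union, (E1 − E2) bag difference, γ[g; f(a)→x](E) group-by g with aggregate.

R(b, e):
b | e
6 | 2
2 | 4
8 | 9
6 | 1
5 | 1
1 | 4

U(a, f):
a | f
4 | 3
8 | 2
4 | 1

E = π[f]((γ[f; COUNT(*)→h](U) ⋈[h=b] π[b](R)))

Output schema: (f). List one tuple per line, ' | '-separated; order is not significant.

Row counts bottom-up:
  U → 3
  γ[f; COUNT(*)→h](U) → 3
  R → 6
  π[b](R) → 6
  (γ[f; COUNT(*)→h](U) ⋈[h=b] π[b](R)) → 3
  π[f]((γ[f; COUNT(*)→h](U) ⋈[h=b] π[b](R))) → 3

== RESULT ==
f
1
2
3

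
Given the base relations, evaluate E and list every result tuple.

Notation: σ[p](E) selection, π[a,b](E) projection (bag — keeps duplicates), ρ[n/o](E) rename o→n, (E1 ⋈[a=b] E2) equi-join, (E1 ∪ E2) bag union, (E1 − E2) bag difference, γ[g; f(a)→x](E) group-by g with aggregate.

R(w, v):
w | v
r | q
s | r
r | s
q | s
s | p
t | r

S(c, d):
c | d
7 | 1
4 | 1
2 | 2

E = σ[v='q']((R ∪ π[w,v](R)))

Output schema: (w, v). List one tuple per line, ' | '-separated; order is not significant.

Per-node cardinality:
  R → 6
  R → 6
  π[w,v](R) → 6
  (R ∪ π[w,v](R)) → 12
  σ[v='q']((R ∪ π[w,v](R))) → 2

== RESULT ==
w | v
r | q
r | q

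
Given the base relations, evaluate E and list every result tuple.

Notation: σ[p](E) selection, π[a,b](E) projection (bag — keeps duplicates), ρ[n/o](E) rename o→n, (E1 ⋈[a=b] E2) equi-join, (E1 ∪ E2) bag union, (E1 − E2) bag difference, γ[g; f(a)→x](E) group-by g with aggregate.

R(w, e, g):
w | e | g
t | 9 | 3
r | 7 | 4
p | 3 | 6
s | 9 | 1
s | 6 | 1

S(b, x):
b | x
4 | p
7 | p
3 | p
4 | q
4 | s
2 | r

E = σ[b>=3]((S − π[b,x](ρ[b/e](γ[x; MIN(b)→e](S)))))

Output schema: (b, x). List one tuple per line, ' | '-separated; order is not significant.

Stepwise |·|:
  S → 6
  S → 6
  γ[x; MIN(b)→e](S) → 4
  ρ[b/e](γ[x; MIN(b)→e](S)) → 4
  π[b,x](ρ[b/e](γ[x; MIN(b)→e](S))) → 4
  (S − π[b,x](ρ[b/e](γ[x; MIN(b)→e](S)))) → 2
  σ[b>=3]((S − π[b,x](ρ[b/e](γ[x; MIN(b)→e](S))))) → 2

== RESULT ==
b | x
4 | p
7 | p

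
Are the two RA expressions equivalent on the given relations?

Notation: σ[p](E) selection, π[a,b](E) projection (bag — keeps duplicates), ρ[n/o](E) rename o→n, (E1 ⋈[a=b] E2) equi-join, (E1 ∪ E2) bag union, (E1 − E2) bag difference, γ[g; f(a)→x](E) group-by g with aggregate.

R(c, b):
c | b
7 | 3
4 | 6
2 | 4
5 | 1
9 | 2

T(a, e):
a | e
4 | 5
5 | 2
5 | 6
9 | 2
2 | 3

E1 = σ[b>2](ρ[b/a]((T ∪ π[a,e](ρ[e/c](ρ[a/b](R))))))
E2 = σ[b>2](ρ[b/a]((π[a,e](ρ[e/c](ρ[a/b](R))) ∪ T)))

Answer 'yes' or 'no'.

E1 per-node cardinality:
  T → 5
  R → 5
  ρ[a/b](R) → 5
  ρ[e/c](ρ[a/b](R)) → 5
  π[a,e](ρ[e/c](ρ[a/b](R))) → 5
  (T ∪ π[a,e](ρ[e/c](ρ[a/b](R)))) → 10
  ρ[b/a]((T ∪ π[a,e](ρ[e/c](ρ[a/b](R))))) → 10
  σ[b>2](ρ[b/a]((T ∪ π[a,e](ρ[e/c](ρ[a/b](R)))))) → 7
E2 per-node cardinality:
  R → 5
  ρ[a/b](R) → 5
  ρ[e/c](ρ[a/b](R)) → 5
  π[a,e](ρ[e/c](ρ[a/b](R))) → 5
  T → 5
  (π[a,e](ρ[e/c](ρ[a/b](R))) ∪ T) → 10
  ρ[b/a]((π[a,e](ρ[e/c](ρ[a/b](R))) ∪ T)) → 10
  σ[b>2](ρ[b/a]((π[a,e](ρ[e/c](ρ[a/b](R))) ∪ T))) → 7

E1 and E2 produce the same multiset:
b | e
3 | 7
4 | 2
4 | 5
5 | 2
5 | 6
6 | 4
9 | 2

yes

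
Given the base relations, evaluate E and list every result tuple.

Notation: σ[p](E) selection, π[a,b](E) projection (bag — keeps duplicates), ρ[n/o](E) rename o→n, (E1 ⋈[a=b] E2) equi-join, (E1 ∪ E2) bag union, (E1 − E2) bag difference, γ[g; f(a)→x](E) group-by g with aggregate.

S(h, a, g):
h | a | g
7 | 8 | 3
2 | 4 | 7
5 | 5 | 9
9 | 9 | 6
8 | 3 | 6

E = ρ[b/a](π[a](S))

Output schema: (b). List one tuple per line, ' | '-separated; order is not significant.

Row counts bottom-up:
  S → 5
  π[a](S) → 5
  ρ[b/a](π[a](S)) → 5

== RESULT ==
b
3
4
5
8
9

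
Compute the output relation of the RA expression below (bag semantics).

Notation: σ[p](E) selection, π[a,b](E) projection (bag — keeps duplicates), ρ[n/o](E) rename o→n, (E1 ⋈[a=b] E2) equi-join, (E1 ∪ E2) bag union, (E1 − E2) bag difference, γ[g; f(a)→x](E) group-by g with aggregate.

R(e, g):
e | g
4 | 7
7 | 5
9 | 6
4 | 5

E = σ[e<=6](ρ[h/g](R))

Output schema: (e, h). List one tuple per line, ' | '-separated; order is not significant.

Row counts bottom-up:
  R → 4
  ρ[h/g](R) → 4
  σ[e<=6](ρ[h/g](R)) → 2

== RESULT ==
e | h
4 | 5
4 | 7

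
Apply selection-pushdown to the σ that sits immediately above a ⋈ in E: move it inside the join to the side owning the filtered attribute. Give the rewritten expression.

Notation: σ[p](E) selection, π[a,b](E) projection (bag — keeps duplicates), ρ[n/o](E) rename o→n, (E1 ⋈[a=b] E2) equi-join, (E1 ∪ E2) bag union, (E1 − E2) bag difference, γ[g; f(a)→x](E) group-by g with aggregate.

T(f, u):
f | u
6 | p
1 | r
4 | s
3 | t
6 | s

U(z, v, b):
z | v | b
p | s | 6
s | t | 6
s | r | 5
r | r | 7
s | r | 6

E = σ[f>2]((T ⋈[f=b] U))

σ filters on f, owned by the left side.
E' = (σ[f>2](T) ⋈[f=b] U)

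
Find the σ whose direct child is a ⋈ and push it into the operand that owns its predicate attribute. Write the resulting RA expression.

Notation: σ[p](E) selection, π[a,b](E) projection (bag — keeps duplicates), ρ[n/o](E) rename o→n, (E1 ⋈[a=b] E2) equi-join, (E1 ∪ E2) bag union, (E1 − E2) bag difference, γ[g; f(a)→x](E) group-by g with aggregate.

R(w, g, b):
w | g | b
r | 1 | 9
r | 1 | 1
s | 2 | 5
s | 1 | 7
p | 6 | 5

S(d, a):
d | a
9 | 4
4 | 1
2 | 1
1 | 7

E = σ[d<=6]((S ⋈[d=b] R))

σ filters on d, owned by the left side.
E' = (σ[d<=6](S) ⋈[d=b] R)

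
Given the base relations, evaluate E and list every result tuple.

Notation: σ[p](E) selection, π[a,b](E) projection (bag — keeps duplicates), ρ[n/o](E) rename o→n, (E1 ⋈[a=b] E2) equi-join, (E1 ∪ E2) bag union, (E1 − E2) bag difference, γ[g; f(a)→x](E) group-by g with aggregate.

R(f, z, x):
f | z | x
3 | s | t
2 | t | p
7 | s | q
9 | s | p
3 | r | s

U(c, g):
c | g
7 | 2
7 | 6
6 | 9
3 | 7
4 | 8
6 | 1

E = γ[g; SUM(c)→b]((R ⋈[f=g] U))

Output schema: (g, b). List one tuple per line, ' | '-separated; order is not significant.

Per-node cardinality:
  R → 5
  U → 6
  (R ⋈[f=g] U) → 3
  γ[g; SUM(c)→b]((R ⋈[f=g] U)) → 3

== RESULT ==
g | b
2 | 7
7 | 3
9 | 6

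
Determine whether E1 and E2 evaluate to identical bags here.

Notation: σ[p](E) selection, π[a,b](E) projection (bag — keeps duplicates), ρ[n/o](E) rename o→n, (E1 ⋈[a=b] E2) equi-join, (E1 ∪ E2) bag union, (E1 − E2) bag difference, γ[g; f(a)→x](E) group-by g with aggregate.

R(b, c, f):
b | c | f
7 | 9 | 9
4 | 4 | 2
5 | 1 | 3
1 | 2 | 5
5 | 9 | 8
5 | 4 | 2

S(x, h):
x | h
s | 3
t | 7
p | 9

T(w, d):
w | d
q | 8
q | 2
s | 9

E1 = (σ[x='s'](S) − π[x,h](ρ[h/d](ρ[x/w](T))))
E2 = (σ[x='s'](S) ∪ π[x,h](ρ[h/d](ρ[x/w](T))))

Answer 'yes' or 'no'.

E1 subexpression sizes:
  S → 3
  σ[x='s'](S) → 1
  T → 3
  ρ[x/w](T) → 3
  ρ[h/d](ρ[x/w](T)) → 3
  π[x,h](ρ[h/d](ρ[x/w](T))) → 3
  (σ[x='s'](S) − π[x,h](ρ[h/d](ρ[x/w](T)))) → 1
E2 subexpression sizes:
  S → 3
  σ[x='s'](S) → 1
  T → 3
  ρ[x/w](T) → 3
  ρ[h/d](ρ[x/w](T)) → 3
  π[x,h](ρ[h/d](ρ[x/w](T))) → 3
  (σ[x='s'](S) ∪ π[x,h](ρ[h/d](ρ[x/w](T)))) → 4

E1 result:
x | h
s | 3
E2 result:
x | h
q | 2
q | 8
s | 3
s | 9
Witness: ('q', 8) appears 0× in E1 but 1× in E2.

no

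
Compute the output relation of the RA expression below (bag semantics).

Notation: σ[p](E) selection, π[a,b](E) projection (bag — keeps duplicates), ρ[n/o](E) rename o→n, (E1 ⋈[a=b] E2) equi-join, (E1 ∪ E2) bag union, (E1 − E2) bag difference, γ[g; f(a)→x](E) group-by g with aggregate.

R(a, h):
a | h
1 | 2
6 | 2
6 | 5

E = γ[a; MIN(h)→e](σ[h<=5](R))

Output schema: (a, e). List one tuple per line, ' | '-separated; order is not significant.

Stepwise |·|:
  R → 3
  σ[h<=5](R) → 3
  γ[a; MIN(h)→e](σ[h<=5](R)) → 2

== RESULT ==
a | e
1 | 2
6 | 2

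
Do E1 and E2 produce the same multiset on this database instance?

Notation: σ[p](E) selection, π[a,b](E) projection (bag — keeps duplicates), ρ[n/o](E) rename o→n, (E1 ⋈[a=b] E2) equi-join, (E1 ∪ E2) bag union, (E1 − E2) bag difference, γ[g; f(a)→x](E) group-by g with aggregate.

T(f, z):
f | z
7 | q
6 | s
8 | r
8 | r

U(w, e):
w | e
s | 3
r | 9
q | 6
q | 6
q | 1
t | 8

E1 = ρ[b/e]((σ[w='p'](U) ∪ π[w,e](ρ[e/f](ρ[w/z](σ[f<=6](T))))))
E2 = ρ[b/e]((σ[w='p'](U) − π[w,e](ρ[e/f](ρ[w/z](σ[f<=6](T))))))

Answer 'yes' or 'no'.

E1 row counts bottom-up:
  U → 6
  σ[w='p'](U) → 0
  T → 4
  σ[f<=6](T) → 1
  ρ[w/z](σ[f<=6](T)) → 1
  ρ[e/f](ρ[w/z](σ[f<=6](T))) → 1
  π[w,e](ρ[e/f](ρ[w/z](σ[f<=6](T)))) → 1
  (σ[w='p'](U) ∪ π[w,e](ρ[e/f](ρ[w/z](σ[f<=6](T))))) → 1
  ρ[b/e]((σ[w='p'](U) ∪ π[w,e](ρ[e/f](ρ[w/z](σ[f<=6](T)))))) → 1
E2 row counts bottom-up:
  U → 6
  σ[w='p'](U) → 0
  T → 4
  σ[f<=6](T) → 1
  ρ[w/z](σ[f<=6](T)) → 1
  ρ[e/f](ρ[w/z](σ[f<=6](T))) → 1
  π[w,e](ρ[e/f](ρ[w/z](σ[f<=6](T)))) → 1
  (σ[w='p'](U) − π[w,e](ρ[e/f](ρ[w/z](σ[f<=6](T))))) → 0
  ρ[b/e]((σ[w='p'](U) − π[w,e](ρ[e/f](ρ[w/z](σ[f<=6](T)))))) → 0

E1 result:
w | b
s | 6
E2 result:
w | b
(0 rows)
Witness: ('s', 6) appears 1× in E1 but 0× in E2.

no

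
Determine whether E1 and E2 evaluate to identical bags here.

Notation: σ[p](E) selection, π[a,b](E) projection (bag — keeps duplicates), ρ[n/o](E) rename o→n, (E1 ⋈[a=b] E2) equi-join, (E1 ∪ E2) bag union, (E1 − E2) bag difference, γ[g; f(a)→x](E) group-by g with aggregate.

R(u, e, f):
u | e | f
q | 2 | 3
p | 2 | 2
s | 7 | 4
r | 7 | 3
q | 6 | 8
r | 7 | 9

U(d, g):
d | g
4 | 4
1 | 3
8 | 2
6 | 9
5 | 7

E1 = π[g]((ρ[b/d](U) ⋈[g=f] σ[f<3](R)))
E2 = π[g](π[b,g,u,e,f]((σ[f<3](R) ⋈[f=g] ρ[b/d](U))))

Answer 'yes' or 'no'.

E1 per-node cardinality:
  U → 5
  ρ[b/d](U) → 5
  R → 6
  σ[f<3](R) → 1
  (ρ[b/d](U) ⋈[g=f] σ[f<3](R)) → 1
  π[g]((ρ[b/d](U) ⋈[g=f] σ[f<3](R))) → 1
E2 per-node cardinality:
  R → 6
  σ[f<3](R) → 1
  U → 5
  ρ[b/d](U) → 5
  (σ[f<3](R) ⋈[f=g] ρ[b/d](U)) → 1
  π[b,g,u,e,f]((σ[f<3](R) ⋈[f=g] ρ[b/d](U))) → 1
  π[g](π[b,g,u,e,f]((σ[f<3](R) ⋈[f=g] ρ[b/d](U)))) → 1

E1 and E2 produce the same multiset:
g
2

yes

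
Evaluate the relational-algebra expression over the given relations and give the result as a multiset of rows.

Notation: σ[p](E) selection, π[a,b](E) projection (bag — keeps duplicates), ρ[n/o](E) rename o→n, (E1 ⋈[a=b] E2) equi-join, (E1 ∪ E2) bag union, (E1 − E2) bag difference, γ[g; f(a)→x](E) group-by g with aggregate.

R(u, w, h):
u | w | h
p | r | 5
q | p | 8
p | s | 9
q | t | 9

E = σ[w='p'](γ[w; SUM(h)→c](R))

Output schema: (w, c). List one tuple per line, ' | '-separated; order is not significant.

Per-node cardinality:
  R → 4
  γ[w; SUM(h)→c](R) → 4
  σ[w='p'](γ[w; SUM(h)→c](R)) → 1

== RESULT ==
w | c
p | 8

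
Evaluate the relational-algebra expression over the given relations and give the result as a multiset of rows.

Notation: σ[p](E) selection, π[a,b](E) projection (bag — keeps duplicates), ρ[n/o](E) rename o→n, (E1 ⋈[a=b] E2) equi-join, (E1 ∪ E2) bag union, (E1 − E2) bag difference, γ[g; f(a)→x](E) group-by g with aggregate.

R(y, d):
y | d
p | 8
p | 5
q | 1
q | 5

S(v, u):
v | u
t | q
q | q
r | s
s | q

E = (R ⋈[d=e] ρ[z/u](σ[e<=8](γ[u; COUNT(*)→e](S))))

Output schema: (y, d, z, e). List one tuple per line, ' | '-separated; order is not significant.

Stepwise |·|:
  R → 4
  S → 4
  γ[u; COUNT(*)→e](S) → 2
  σ[e<=8](γ[u; COUNT(*)→e](S)) → 2
  ρ[z/u](σ[e<=8](γ[u; COUNT(*)→e](S))) → 2
  (R ⋈[d=e] ρ[z/u](σ[e<=8](γ[u; COUNT(*)→e](S)))) → 1

== RESULT ==
y | d | z | e
q | 1 | s | 1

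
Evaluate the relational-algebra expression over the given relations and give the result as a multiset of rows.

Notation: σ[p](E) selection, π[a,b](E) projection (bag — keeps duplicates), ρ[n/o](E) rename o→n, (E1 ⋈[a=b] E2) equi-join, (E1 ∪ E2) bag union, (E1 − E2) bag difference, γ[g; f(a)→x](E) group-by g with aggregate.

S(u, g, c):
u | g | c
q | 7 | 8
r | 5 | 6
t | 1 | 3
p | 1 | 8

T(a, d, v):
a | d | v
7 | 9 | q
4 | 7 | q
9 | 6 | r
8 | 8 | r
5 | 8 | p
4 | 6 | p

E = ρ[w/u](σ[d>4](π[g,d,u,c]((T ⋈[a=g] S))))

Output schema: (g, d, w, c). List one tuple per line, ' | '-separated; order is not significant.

Stepwise |·|:
  T → 6
  S → 4
  (T ⋈[a=g] S) → 2
  π[g,d,u,c]((T ⋈[a=g] S)) → 2
  σ[d>4](π[g,d,u,c]((T ⋈[a=g] S))) → 2
  ρ[w/u](σ[d>4](π[g,d,u,c]((T ⋈[a=g] S)))) → 2

== RESULT ==
g | d | w | c
5 | 8 | r | 6
7 | 9 | q | 8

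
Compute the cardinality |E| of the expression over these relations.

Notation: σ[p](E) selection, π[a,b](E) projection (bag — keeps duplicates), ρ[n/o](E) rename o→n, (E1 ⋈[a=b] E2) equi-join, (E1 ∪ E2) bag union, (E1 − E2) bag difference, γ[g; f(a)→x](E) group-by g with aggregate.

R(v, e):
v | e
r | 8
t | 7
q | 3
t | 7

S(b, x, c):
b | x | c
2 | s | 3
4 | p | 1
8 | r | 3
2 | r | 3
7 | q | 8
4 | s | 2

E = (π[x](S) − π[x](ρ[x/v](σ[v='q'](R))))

Row counts bottom-up:
  S → 6
  π[x](S) → 6
  R → 4
  σ[v='q'](R) → 1
  ρ[x/v](σ[v='q'](R)) → 1
  π[x](ρ[x/v](σ[v='q'](R))) → 1
  (π[x](S) − π[x](ρ[x/v](σ[v='q'](R)))) → 5

|E| = 5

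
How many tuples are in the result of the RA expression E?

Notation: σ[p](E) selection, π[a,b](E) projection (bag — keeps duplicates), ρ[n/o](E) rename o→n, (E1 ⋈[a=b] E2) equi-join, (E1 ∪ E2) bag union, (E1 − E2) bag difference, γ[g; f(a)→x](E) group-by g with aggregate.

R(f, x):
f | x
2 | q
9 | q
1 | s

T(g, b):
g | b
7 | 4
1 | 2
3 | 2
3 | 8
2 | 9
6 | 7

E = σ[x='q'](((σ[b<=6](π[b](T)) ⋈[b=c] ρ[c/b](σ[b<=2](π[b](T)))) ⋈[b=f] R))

Subexpression sizes:
  T → 6
  π[b](T) → 6
  σ[b<=6](π[b](T)) → 3
  T → 6
  π[b](T) → 6
  σ[b<=2](π[b](T)) → 2
  ρ[c/b](σ[b<=2](π[b](T))) → 2
  (σ[b<=6](π[b](T)) ⋈[b=c] ρ[c/b](σ[b<=2](π[b](T)))) → 4
  R → 3
  ((σ[b<=6](π[b](T)) ⋈[b=c] ρ[c/b](σ[b<=2](π[b](T)))) ⋈[b=f] R) → 4
  σ[x='q'](((σ[b<=6](π[b](T)) ⋈[b=c] ρ[c/b](σ[b<=2](π[b](T)))) ⋈[b=f] R)) → 4

|E| = 4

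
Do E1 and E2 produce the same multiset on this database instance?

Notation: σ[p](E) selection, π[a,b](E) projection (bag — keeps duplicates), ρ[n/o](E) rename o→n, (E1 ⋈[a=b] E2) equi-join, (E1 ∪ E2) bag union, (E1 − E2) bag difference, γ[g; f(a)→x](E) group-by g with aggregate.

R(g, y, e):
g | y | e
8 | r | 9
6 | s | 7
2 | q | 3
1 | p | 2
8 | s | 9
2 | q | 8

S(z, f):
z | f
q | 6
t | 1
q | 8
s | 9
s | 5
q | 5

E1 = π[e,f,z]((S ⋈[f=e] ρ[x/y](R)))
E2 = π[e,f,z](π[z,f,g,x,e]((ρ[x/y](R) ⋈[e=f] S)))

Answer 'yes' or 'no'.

E1 per-node cardinality:
  S → 6
  R → 6
  ρ[x/y](R) → 6
  (S ⋈[f=e] ρ[x/y](R)) → 3
  π[e,f,z]((S ⋈[f=e] ρ[x/y](R))) → 3
E2 per-node cardinality:
  R → 6
  ρ[x/y](R) → 6
  S → 6
  (ρ[x/y](R) ⋈[e=f] S) → 3
  π[z,f,g,x,e]((ρ[x/y](R) ⋈[e=f] S)) → 3
  π[e,f,z](π[z,f,g,x,e]((ρ[x/y](R) ⋈[e=f] S))) → 3

E1 and E2 produce the same multiset:
e | f | z
8 | 8 | q
9 | 9 | s
9 | 9 | s

yes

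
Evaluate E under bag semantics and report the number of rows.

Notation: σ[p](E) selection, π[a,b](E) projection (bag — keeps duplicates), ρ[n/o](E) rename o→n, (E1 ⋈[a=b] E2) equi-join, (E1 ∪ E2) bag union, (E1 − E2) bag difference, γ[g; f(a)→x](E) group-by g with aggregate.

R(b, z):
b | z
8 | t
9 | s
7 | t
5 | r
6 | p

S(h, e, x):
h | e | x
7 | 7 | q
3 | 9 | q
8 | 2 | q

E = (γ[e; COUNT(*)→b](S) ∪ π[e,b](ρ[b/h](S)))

Per-node cardinality:
  S → 3
  γ[e; COUNT(*)→b](S) → 3
  S → 3
  ρ[b/h](S) → 3
  π[e,b](ρ[b/h](S)) → 3
  (γ[e; COUNT(*)→b](S) ∪ π[e,b](ρ[b/h](S))) → 6

|E| = 6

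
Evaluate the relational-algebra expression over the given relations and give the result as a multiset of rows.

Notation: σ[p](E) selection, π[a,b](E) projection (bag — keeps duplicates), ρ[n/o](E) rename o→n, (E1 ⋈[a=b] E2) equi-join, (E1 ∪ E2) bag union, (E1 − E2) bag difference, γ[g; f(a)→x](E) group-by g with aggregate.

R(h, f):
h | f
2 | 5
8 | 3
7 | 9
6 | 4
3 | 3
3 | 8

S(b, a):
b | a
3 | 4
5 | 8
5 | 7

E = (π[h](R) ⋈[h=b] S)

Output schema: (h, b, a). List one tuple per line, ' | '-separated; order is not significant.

Per-node cardinality:
  R → 6
  π[h](R) → 6
  S → 3
  (π[h](R) ⋈[h=b] S) → 2

== RESULT ==
h | b | a
3 | 3 | 4
3 | 3 | 4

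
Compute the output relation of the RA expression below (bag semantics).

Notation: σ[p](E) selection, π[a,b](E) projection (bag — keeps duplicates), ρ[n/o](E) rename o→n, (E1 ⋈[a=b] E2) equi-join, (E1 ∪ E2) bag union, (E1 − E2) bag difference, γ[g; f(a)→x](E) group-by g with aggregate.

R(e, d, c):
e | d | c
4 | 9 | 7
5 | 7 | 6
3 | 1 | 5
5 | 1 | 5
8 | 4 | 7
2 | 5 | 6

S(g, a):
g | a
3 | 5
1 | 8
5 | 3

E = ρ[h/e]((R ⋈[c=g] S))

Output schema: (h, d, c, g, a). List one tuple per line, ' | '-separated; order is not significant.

Row counts bottom-up:
  R → 6
  S → 3
  (R ⋈[c=g] S) → 2
  ρ[h/e]((R ⋈[c=g] S)) → 2

== RESULT ==
h | d | c | g | a
3 | 1 | 5 | 5 | 3
5 | 1 | 5 | 5 | 3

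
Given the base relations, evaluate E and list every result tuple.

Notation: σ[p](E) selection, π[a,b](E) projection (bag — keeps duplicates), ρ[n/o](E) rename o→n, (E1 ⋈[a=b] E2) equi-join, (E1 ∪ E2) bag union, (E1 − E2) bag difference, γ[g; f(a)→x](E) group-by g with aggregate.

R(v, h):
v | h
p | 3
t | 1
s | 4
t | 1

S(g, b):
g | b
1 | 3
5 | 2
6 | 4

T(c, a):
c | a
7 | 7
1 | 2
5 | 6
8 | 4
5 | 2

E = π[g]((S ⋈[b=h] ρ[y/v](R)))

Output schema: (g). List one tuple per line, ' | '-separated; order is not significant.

Row counts bottom-up:
  S → 3
  R → 4
  ρ[y/v](R) → 4
  (S ⋈[b=h] ρ[y/v](R)) → 2
  π[g]((S ⋈[b=h] ρ[y/v](R))) → 2

== RESULT ==
g
1
6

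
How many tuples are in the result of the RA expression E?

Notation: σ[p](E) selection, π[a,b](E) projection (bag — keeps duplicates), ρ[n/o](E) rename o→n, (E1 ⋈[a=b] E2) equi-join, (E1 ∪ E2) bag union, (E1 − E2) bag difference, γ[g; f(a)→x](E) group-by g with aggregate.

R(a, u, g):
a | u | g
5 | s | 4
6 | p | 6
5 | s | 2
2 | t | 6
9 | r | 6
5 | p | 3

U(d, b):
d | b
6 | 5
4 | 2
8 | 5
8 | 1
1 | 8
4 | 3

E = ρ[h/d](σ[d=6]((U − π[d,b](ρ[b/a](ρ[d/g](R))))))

Subexpression sizes:
  U → 6
  R → 6
  ρ[d/g](R) → 6
  ρ[b/a](ρ[d/g](R)) → 6
  π[d,b](ρ[b/a](ρ[d/g](R))) → 6
  (U − π[d,b](ρ[b/a](ρ[d/g](R)))) → 6
  σ[d=6]((U − π[d,b](ρ[b/a](ρ[d/g](R))))) → 1
  ρ[h/d](σ[d=6]((U − π[d,b](ρ[b/a](ρ[d/g](R)))))) → 1

|E| = 1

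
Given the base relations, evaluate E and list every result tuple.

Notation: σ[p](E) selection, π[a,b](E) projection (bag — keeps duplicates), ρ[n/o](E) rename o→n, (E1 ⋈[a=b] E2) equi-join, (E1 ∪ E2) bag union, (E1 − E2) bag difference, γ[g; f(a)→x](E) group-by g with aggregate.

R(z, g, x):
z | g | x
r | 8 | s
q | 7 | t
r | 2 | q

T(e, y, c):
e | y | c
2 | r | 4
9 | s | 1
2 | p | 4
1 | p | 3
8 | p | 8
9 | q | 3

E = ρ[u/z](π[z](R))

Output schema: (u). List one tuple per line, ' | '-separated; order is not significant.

Per-node cardinality:
  R → 3
  π[z](R) → 3
  ρ[u/z](π[z](R)) → 3

== RESULT ==
u
q
r
r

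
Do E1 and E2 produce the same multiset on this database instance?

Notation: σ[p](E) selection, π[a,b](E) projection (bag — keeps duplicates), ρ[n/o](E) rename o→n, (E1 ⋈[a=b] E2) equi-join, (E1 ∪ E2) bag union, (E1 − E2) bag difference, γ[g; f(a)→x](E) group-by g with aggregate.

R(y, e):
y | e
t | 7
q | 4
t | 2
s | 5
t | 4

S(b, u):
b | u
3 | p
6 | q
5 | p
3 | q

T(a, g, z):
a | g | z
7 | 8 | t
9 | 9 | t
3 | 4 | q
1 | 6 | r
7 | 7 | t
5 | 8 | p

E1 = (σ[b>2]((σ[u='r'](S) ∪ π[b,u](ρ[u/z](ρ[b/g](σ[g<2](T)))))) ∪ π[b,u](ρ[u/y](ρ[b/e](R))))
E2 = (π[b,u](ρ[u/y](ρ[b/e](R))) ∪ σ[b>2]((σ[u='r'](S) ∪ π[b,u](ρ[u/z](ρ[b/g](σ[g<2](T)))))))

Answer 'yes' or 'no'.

E1 stepwise |·|:
  S → 4
  σ[u='r'](S) → 0
  T → 6
  σ[g<2](T) → 0
  ρ[b/g](σ[g<2](T)) → 0
  ρ[u/z](ρ[b/g](σ[g<2](T))) → 0
  π[b,u](ρ[u/z](ρ[b/g](σ[g<2](T)))) → 0
  (σ[u='r'](S) ∪ π[b,u](ρ[u/z](ρ[b/g](σ[g<2](T))))) → 0
  σ[b>2]((σ[u='r'](S) ∪ π[b,u](ρ[u/z](ρ[b/g](σ[g<2](T)))))) → 0
  R → 5
  ρ[b/e](R) → 5
  ρ[u/y](ρ[b/e](R)) → 5
  π[b,u](ρ[u/y](ρ[b/e](R))) → 5
  (σ[b>2]((σ[u='r'](S) ∪ π[b,u](ρ[u/z](ρ[b/g](σ[g<2](T)))))) ∪ π[b,u](ρ[u/y](ρ[b/e](R)))) → 5
E2 stepwise |·|:
  R → 5
  ρ[b/e](R) → 5
  ρ[u/y](ρ[b/e](R)) → 5
  π[b,u](ρ[u/y](ρ[b/e](R))) → 5
  S → 4
  σ[u='r'](S) → 0
  T → 6
  σ[g<2](T) → 0
  ρ[b/g](σ[g<2](T)) → 0
  ρ[u/z](ρ[b/g](σ[g<2](T))) → 0
  π[b,u](ρ[u/z](ρ[b/g](σ[g<2](T)))) → 0
  (σ[u='r'](S) ∪ π[b,u](ρ[u/z](ρ[b/g](σ[g<2](T))))) → 0
  σ[b>2]((σ[u='r'](S) ∪ π[b,u](ρ[u/z](ρ[b/g](σ[g<2](T)))))) → 0
  (π[b,u](ρ[u/y](ρ[b/e](R))) ∪ σ[b>2]((σ[u='r'](S) ∪ π[b,u](ρ[u/z](ρ[b/g](σ[g<2](T))))))) → 5

E1 and E2 produce the same multiset:
b | u
2 | t
4 | q
4 | t
5 | s
7 | t

yes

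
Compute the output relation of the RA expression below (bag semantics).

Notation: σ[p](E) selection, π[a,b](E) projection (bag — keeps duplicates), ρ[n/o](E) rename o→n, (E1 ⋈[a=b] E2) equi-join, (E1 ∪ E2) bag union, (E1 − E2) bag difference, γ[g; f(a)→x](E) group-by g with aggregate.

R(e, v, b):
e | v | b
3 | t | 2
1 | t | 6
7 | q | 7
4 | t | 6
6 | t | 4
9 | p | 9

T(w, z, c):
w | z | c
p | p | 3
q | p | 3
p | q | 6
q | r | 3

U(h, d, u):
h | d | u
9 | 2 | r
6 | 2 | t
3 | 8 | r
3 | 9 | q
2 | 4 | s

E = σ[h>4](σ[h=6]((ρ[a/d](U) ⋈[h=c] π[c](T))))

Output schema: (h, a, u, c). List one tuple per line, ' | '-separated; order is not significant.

Per-node cardinality:
  U → 5
  ρ[a/d](U) → 5
  T → 4
  π[c](T) → 4
  (ρ[a/d](U) ⋈[h=c] π[c](T)) → 7
  σ[h=6]((ρ[a/d](U) ⋈[h=c] π[c](T))) → 1
  σ[h>4](σ[h=6]((ρ[a/d](U) ⋈[h=c] π[c](T)))) → 1

== RESULT ==
h | a | u | c
6 | 2 | t | 6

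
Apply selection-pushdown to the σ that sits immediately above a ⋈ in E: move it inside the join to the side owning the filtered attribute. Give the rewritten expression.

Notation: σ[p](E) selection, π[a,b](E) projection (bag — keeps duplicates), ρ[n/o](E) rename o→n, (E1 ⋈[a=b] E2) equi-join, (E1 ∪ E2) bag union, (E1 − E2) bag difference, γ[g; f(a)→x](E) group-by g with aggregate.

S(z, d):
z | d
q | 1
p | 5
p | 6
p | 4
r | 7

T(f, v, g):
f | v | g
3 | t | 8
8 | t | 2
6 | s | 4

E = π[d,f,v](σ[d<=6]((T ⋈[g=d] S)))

σ filters on d, owned by the right side.
E' = π[d,f,v]((T ⋈[g=d] σ[d<=6](S)))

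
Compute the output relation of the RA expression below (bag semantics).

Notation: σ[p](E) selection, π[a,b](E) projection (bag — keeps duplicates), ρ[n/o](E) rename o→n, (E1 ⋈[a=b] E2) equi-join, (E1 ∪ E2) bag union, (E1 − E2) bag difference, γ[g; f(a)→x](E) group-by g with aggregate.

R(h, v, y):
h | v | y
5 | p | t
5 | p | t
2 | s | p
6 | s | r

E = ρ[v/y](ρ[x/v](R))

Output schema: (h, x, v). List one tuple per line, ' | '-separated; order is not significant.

Per-node cardinality:
  R → 4
  ρ[x/v](R) → 4
  ρ[v/y](ρ[x/v](R)) → 4

== RESULT ==
h | x | v
2 | s | p
5 | p | t
5 | p | t
6 | s | r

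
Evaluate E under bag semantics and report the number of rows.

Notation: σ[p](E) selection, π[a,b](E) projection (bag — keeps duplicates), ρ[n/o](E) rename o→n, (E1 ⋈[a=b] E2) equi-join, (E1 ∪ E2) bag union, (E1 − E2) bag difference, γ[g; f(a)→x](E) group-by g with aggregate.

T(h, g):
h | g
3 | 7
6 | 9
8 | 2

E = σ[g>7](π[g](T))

Per-node cardinality:
  T → 3
  π[g](T) → 3
  σ[g>7](π[g](T)) → 1

|E| = 1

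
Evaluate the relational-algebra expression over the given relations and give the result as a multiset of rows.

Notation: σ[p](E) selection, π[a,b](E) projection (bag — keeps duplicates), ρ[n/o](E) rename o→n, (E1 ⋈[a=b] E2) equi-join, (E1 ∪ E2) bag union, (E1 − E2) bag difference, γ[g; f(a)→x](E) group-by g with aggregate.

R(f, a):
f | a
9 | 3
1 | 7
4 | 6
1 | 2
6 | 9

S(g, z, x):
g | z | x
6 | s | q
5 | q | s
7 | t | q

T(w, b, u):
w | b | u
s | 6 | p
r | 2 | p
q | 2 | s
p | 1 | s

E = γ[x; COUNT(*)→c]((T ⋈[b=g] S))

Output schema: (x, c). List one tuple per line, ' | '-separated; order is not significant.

Row counts bottom-up:
  T → 4
  S → 3
  (T ⋈[b=g] S) → 1
  γ[x; COUNT(*)→c]((T ⋈[b=g] S)) → 1

== RESULT ==
x | c
q | 1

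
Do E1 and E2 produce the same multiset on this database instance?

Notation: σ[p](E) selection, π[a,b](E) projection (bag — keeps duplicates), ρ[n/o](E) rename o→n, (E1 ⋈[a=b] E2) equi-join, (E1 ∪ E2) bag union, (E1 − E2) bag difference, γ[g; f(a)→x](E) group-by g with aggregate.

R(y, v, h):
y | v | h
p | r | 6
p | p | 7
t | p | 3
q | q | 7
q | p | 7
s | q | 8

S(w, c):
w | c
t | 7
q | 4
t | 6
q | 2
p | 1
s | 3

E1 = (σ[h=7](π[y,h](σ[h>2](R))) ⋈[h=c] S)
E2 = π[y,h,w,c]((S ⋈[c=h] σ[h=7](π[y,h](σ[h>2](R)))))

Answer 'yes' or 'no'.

E1 stepwise |·|:
  R → 6
  σ[h>2](R) → 6
  π[y,h](σ[h>2](R)) → 6
  σ[h=7](π[y,h](σ[h>2](R))) → 3
  S → 6
  (σ[h=7](π[y,h](σ[h>2](R))) ⋈[h=c] S) → 3
E2 stepwise |·|:
  S → 6
  R → 6
  σ[h>2](R) → 6
  π[y,h](σ[h>2](R)) → 6
  σ[h=7](π[y,h](σ[h>2](R))) → 3
  (S ⋈[c=h] σ[h=7](π[y,h](σ[h>2](R)))) → 3
  π[y,h,w,c]((S ⋈[c=h] σ[h=7](π[y,h](σ[h>2](R))))) → 3

E1 and E2 produce the same multiset:
y | h | w | c
p | 7 | t | 7
q | 7 | t | 7
q | 7 | t | 7

yes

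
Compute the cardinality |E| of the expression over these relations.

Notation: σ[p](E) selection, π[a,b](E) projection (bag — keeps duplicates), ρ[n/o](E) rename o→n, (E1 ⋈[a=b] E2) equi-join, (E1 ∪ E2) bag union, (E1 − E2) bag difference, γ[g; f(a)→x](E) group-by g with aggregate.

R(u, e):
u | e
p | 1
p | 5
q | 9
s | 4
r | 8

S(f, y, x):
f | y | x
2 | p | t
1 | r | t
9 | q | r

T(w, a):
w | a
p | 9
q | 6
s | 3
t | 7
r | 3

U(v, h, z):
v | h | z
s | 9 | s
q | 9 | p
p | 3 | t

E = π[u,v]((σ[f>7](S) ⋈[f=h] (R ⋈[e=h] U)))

Stepwise |·|:
  S → 3
  σ[f>7](S) → 1
  R → 5
  U → 3
  (R ⋈[e=h] U) → 2
  (σ[f>7](S) ⋈[f=h] (R ⋈[e=h] U)) → 2
  π[u,v]((σ[f>7](S) ⋈[f=h] (R ⋈[e=h] U))) → 2

|E| = 2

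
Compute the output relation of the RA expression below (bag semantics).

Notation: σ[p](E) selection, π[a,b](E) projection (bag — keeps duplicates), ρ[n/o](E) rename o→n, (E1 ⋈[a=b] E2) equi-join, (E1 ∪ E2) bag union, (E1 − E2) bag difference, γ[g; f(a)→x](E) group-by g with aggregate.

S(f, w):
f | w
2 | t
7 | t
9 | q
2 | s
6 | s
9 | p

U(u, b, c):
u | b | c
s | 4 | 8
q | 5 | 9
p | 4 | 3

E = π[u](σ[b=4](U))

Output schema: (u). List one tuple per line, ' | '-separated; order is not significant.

Stepwise |·|:
  U → 3
  σ[b=4](U) → 2
  π[u](σ[b=4](U)) → 2

== RESULT ==
u
p
s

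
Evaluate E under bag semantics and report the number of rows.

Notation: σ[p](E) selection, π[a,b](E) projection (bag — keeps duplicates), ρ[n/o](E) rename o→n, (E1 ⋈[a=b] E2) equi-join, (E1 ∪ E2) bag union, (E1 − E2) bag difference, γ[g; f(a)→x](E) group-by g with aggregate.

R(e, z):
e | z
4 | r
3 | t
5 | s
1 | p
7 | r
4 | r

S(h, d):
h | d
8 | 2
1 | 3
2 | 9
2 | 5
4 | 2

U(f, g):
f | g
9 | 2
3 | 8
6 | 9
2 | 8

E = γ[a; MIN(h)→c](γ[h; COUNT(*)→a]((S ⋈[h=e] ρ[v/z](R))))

Row counts bottom-up:
  S → 5
  R → 6
  ρ[v/z](R) → 6
  (S ⋈[h=e] ρ[v/z](R)) → 3
  γ[h; COUNT(*)→a]((S ⋈[h=e] ρ[v/z](R))) → 2
  γ[a; MIN(h)→c](γ[h; COUNT(*)→a]((S ⋈[h=e] ρ[v/z](R)))) → 2

|E| = 2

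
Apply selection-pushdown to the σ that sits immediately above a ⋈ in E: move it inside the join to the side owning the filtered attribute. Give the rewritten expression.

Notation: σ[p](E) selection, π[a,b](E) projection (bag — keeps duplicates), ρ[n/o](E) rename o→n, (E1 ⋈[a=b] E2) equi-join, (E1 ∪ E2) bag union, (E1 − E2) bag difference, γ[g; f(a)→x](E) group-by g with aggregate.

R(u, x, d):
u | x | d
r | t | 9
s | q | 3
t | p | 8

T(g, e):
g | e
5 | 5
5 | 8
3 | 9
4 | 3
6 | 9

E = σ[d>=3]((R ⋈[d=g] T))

σ filters on d, owned by the left side.
E' = (σ[d>=3](R) ⋈[d=g] T)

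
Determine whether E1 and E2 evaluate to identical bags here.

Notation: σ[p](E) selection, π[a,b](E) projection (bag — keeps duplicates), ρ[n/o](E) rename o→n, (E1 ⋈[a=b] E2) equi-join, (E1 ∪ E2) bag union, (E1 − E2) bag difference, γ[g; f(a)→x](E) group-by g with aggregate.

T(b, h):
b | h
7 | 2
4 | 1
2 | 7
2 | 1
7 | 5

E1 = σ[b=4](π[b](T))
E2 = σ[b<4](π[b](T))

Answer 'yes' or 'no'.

E1 per-node cardinality:
  T → 5
  π[b](T) → 5
  σ[b=4](π[b](T)) → 1
E2 per-node cardinality:
  T → 5
  π[b](T) → 5
  σ[b<4](π[b](T)) → 2

E1 result:
b
4
E2 result:
b
2
2
Witness: (2,) appears 0× in E1 but 2× in E2.

no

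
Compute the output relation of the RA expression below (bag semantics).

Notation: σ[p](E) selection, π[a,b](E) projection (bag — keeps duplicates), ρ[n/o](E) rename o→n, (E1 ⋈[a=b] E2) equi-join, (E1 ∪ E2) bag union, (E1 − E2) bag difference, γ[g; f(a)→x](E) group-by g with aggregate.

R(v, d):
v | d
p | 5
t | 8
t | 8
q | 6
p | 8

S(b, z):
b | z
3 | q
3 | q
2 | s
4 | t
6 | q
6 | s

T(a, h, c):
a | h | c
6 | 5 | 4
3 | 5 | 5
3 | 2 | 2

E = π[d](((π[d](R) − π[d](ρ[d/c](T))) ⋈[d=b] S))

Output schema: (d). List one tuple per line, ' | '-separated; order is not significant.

Subexpression sizes:
  R → 5
  π[d](R) → 5
  T → 3
  ρ[d/c](T) → 3
  π[d](ρ[d/c](T)) → 3
  (π[d](R) − π[d](ρ[d/c](T))) → 4
  S → 6
  ((π[d](R) − π[d](ρ[d/c](T))) ⋈[d=b] S) → 2
  π[d](((π[d](R) − π[d](ρ[d/c](T))) ⋈[d=b] S)) → 2

== RESULT ==
d
6
6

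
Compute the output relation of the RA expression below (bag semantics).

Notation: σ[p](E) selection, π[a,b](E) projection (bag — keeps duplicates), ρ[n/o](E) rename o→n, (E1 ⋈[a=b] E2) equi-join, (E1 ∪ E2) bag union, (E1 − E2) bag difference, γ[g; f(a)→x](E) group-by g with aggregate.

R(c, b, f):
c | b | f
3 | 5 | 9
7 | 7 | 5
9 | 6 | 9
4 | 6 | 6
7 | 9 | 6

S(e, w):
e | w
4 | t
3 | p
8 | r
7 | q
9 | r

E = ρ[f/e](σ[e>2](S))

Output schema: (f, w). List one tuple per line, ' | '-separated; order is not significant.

Subexpression sizes:
  S → 5
  σ[e>2](S) → 5
  ρ[f/e](σ[e>2](S)) → 5

== RESULT ==
f | w
3 | p
4 | t
7 | q
8 | r
9 | r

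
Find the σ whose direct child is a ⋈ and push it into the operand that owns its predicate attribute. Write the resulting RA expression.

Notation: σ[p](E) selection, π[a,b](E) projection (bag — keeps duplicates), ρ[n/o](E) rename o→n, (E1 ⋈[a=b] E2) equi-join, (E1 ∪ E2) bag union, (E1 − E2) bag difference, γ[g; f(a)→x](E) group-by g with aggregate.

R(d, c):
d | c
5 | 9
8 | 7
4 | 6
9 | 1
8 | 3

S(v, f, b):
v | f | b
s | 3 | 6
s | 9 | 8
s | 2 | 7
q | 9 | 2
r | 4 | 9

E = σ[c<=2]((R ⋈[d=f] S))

σ filters on c, owned by the left side.
E' = (σ[c<=2](R) ⋈[d=f] S)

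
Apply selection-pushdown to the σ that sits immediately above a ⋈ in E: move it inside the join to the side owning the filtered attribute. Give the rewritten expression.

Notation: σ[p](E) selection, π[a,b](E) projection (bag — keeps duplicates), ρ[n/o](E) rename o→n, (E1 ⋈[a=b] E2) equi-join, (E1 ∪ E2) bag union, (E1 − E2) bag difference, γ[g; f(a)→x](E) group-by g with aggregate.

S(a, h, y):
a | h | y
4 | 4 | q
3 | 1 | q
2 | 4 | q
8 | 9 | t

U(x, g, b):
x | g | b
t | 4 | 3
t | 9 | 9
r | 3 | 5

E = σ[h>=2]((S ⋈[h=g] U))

σ filters on h, owned by the left side.
E' = (σ[h>=2](S) ⋈[h=g] U)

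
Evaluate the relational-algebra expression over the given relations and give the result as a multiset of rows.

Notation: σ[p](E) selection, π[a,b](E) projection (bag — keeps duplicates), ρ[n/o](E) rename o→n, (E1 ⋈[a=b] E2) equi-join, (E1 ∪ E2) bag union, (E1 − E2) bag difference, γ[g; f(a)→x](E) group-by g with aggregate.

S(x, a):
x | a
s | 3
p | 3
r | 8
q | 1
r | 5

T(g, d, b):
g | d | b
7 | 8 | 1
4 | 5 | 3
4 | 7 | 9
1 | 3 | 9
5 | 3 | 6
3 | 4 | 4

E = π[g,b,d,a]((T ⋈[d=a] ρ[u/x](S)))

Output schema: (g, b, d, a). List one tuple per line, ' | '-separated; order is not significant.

Per-node cardinality:
  T → 6
  S → 5
  ρ[u/x](S) → 5
  (T ⋈[d=a] ρ[u/x](S)) → 6
  π[g,b,d,a]((T ⋈[d=a] ρ[u/x](S))) → 6

== RESULT ==
g | b | d | a
1 | 9 | 3 | 3
1 | 9 | 3 | 3
4 | 3 | 5 | 5
5 | 6 | 3 | 3
5 | 6 | 3 | 3
7 | 1 | 8 | 8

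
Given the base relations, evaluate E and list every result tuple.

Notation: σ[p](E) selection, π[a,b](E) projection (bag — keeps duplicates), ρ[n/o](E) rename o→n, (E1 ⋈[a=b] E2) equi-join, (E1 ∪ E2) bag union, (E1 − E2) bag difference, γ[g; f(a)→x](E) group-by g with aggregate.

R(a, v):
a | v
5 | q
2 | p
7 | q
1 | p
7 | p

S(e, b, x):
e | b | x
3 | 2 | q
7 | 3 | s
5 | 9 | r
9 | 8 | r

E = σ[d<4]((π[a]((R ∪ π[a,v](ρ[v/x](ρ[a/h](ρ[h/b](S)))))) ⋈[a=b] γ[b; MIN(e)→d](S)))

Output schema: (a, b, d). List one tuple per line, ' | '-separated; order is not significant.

Subexpression sizes:
  R → 5
  S → 4
  ρ[h/b](S) → 4
  ρ[a/h](ρ[h/b](S)) → 4
  ρ[v/x](ρ[a/h](ρ[h/b](S))) → 4
  π[a,v](ρ[v/x](ρ[a/h](ρ[h/b](S)))) → 4
  (R ∪ π[a,v](ρ[v/x](ρ[a/h](ρ[h/b](S))))) → 9
  π[a]((R ∪ π[a,v](ρ[v/x](ρ[a/h](ρ[h/b](S)))))) → 9
  S → 4
  γ[b; MIN(e)→d](S) → 4
  (π[a]((R ∪ π[a,v](ρ[v/x](ρ[a/h](ρ[h/b](S)))))) ⋈[a=b] γ[b; MIN(e)→d](S)) → 5
  σ[d<4]((π[a]((R ∪ π[a,v](ρ[v/x](ρ[a/h](ρ[h/b](S)))))) ⋈[a=b] γ[b; MIN(e)→d](S))) → 2

== RESULT ==
a | b | d
2 | 2 | 3
2 | 2 | 3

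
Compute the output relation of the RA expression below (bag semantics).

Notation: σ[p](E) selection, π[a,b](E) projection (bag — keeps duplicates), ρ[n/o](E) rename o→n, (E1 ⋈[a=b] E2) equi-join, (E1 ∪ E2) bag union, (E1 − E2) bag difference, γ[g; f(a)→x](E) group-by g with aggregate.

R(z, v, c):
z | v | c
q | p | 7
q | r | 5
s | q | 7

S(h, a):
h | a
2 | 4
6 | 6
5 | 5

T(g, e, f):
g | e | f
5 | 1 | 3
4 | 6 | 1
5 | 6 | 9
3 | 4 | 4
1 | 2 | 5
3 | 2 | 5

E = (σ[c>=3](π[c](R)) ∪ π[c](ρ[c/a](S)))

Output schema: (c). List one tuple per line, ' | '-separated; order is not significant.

Row counts bottom-up:
  R → 3
  π[c](R) → 3
  σ[c>=3](π[c](R)) → 3
  S → 3
  ρ[c/a](S) → 3
  π[c](ρ[c/a](S)) → 3
  (σ[c>=3](π[c](R)) ∪ π[c](ρ[c/a](S))) → 6

== RESULT ==
c
4
5
5
6
7
7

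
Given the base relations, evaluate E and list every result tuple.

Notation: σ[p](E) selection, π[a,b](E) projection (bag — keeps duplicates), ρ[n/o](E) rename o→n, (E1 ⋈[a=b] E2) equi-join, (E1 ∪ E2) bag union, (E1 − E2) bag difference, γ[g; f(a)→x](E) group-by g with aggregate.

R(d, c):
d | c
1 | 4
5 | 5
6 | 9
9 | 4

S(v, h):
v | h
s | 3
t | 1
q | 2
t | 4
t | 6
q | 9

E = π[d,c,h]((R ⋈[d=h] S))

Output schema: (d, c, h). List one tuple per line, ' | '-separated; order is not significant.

Stepwise |·|:
  R → 4
  S → 6
  (R ⋈[d=h] S) → 3
  π[d,c,h]((R ⋈[d=h] S)) → 3

== RESULT ==
d | c | h
1 | 4 | 1
6 | 9 | 6
9 | 4 | 9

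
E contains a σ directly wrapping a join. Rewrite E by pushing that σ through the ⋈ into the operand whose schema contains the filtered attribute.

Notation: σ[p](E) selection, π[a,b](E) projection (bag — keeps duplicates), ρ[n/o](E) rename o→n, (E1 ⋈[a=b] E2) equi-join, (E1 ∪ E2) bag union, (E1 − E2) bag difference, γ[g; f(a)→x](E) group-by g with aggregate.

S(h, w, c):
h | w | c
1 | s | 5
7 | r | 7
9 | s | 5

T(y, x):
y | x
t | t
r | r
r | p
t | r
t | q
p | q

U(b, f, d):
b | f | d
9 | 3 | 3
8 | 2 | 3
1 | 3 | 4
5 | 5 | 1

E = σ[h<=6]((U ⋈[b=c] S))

σ filters on h, owned by the right side.
E' = (U ⋈[b=c] σ[h<=6](S))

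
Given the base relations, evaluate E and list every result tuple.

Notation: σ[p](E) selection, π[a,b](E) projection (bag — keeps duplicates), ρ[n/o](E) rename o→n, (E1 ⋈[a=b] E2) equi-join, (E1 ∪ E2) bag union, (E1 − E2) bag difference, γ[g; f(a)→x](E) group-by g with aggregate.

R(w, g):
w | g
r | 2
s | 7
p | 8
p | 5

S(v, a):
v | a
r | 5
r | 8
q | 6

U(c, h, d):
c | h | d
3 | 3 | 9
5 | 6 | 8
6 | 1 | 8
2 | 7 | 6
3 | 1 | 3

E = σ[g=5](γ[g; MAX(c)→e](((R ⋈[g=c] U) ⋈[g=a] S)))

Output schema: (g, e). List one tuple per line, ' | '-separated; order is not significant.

Row counts bottom-up:
  R → 4
  U → 5
  (R ⋈[g=c] U) → 2
  S → 3
  ((R ⋈[g=c] U) ⋈[g=a] S) → 1
  γ[g; MAX(c)→e](((R ⋈[g=c] U) ⋈[g=a] S)) → 1
  σ[g=5](γ[g; MAX(c)→e](((R ⋈[g=c] U) ⋈[g=a] S))) → 1

== RESULT ==
g | e
5 | 5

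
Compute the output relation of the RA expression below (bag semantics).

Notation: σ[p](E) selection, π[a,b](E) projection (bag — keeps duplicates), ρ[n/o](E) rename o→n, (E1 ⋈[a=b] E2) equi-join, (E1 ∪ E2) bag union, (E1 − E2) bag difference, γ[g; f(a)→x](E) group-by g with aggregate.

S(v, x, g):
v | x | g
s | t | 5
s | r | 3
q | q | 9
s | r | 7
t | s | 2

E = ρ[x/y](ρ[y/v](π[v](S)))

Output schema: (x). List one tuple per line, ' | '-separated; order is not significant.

Row counts bottom-up:
  S → 5
  π[v](S) → 5
  ρ[y/v](π[v](S)) → 5
  ρ[x/y](ρ[y/v](π[v](S))) → 5

== RESULT ==
x
q
s
s
s
t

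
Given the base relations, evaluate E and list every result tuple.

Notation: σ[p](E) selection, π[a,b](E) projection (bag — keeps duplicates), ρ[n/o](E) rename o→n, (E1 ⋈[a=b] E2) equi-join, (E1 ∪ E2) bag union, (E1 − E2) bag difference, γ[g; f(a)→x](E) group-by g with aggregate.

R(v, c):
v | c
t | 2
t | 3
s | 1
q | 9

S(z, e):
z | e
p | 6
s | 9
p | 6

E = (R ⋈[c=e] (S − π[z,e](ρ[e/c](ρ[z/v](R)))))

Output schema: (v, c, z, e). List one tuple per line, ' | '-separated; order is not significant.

Row counts bottom-up:
  R → 4
  S → 3
  R → 4
  ρ[z/v](R) → 4
  ρ[e/c](ρ[z/v](R)) → 4
  π[z,e](ρ[e/c](ρ[z/v](R))) → 4
  (S − π[z,e](ρ[e/c](ρ[z/v](R)))) → 3
  (R ⋈[c=e] (S − π[z,e](ρ[e/c](ρ[z/v](R))))) → 1

== RESULT ==
v | c | z | e
q | 9 | s | 9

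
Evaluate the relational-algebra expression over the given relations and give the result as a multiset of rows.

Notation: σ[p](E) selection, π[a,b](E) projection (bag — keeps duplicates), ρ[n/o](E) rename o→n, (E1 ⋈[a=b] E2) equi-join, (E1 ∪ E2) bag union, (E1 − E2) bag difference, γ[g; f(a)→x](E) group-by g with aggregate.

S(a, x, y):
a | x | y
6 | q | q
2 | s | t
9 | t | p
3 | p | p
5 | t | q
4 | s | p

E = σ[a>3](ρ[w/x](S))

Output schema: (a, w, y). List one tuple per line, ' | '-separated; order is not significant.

Subexpression sizes:
  S → 6
  ρ[w/x](S) → 6
  σ[a>3](ρ[w/x](S)) → 4

== RESULT ==
a | w | y
4 | s | p
5 | t | q
6 | q | q
9 | t | p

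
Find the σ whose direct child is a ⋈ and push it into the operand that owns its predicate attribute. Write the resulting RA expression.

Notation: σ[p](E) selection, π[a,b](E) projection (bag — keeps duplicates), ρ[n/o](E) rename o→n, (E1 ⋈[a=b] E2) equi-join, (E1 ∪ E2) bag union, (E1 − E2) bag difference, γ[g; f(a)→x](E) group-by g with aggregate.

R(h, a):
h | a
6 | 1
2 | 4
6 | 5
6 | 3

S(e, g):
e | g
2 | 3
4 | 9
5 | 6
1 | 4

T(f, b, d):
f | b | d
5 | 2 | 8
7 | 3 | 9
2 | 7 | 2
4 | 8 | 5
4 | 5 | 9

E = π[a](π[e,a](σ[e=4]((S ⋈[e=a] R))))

σ filters on e, owned by the left side.
E' = π[a](π[e,a]((σ[e=4](S) ⋈[e=a] R)))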